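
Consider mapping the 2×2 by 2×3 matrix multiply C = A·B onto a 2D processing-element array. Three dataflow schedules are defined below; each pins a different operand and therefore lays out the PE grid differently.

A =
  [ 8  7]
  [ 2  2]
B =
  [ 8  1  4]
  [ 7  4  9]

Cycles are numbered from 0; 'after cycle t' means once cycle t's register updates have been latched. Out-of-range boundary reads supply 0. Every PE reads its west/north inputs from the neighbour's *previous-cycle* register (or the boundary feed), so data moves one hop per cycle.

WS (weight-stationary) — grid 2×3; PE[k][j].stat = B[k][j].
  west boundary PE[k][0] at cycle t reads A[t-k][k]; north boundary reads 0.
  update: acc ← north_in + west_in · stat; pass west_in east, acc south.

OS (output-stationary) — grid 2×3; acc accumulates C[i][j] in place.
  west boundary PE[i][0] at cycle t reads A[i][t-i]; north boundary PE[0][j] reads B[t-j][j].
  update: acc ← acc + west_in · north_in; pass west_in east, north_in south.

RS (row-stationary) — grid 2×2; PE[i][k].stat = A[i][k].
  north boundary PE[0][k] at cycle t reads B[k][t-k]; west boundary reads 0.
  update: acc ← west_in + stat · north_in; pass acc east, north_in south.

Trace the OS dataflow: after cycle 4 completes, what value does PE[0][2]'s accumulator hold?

OS 2×3: PE[0][2] cycle-by-cycle (with neighbour feeds):
  t=0 PE[0][1]: acc=0 h=0 v=0
  t=0 PE[0][2]: acc=0 h=0 v=0
  t=1 PE[0][1]: acc=8 h=8 v=1
  t=1 PE[0][2]: acc=0 h=0 v=0
  t=2 PE[0][1]: acc=36 h=7 v=4
  t=2 PE[0][2]: acc=32 h=8 v=4
  t=3 PE[0][1]: acc=36 h=0 v=0
  t=3 PE[0][2]: acc=95 h=7 v=9
  t=4 PE[0][1]: acc=36 h=0 v=0
  t=4 PE[0][2]: acc=95 h=0 v=0

PE[0][2].acc = 95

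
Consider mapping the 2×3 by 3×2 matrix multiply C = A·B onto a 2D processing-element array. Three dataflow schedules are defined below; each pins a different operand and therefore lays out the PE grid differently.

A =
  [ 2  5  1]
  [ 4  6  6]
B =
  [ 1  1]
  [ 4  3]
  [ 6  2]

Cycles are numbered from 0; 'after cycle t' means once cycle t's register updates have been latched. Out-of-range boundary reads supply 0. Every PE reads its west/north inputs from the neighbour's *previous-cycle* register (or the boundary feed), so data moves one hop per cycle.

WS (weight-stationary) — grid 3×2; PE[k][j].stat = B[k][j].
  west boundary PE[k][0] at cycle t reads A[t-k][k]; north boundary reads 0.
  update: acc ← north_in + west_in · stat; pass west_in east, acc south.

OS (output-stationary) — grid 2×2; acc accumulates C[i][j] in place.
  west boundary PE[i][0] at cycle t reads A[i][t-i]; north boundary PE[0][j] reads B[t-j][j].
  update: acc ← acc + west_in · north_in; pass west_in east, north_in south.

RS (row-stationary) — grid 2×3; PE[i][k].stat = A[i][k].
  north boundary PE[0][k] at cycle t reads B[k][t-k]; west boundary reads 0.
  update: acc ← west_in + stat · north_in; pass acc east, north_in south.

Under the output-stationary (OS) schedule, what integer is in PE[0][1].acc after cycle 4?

PE[0][1].acc = 19

OS on a 2×2 grid — tracing PE[0][1] and its feeders:
  [0] (0,0) acc=2 (h:2 v:1)
  [0] (0,1) acc=0 (h:0 v:0)
  [1] (0,0) acc=22 (h:5 v:4)
  [1] (0,1) acc=2 (h:2 v:1)
  [2] (0,0) acc=28 (h:1 v:6)
  [2] (0,1) acc=17 (h:5 v:3)
  [3] (0,0) acc=28 (h:0 v:0)
  [3] (0,1) acc=19 (h:1 v:2)
  [4] (0,0) acc=28 (h:0 v:0)
  [4] (0,1) acc=19 (h:0 v:0)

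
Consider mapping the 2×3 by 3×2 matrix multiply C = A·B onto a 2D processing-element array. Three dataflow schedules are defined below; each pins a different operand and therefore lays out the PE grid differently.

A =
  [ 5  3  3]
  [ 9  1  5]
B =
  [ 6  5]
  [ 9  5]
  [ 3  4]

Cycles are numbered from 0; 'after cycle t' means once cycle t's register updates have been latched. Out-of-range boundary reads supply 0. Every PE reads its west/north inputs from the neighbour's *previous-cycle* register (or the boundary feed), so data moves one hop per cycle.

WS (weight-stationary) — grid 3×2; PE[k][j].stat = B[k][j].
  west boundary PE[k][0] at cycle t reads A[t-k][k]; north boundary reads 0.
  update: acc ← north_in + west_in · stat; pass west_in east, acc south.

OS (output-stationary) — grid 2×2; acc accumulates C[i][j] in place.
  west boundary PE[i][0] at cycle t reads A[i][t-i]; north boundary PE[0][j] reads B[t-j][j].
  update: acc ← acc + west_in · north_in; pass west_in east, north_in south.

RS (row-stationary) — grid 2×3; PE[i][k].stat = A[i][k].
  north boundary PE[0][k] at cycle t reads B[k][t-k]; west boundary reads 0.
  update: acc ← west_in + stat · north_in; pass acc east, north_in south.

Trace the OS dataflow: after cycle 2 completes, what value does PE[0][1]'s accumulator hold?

PE[0][1].acc = 40

Tracing OS — 2×2 array, target PE[0][1]:
  t=0 PE[0][0]: acc=30 h=5 v=6
  t=0 PE[0][1]: acc=0 h=0 v=0
  t=1 PE[0][0]: acc=57 h=3 v=9
  t=1 PE[0][1]: acc=25 h=5 v=5
  t=2 PE[0][0]: acc=66 h=3 v=3
  t=2 PE[0][1]: acc=40 h=3 v=5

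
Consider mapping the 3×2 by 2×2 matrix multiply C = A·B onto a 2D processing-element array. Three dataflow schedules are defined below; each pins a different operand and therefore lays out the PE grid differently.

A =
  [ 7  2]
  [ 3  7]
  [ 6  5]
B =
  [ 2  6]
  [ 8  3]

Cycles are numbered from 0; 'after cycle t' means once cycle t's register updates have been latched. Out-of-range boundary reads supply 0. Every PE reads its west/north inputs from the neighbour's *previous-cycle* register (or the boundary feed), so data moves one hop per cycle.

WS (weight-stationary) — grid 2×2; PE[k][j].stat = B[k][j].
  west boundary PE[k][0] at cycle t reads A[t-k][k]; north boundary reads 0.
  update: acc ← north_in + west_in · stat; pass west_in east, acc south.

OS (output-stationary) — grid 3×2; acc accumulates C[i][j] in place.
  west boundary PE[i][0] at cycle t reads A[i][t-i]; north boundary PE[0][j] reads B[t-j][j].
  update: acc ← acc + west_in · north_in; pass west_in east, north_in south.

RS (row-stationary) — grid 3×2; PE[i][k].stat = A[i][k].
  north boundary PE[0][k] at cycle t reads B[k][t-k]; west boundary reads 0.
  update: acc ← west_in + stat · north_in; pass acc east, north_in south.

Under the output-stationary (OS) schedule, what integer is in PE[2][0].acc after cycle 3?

OS (3×2). Following PE[2][0] plus its west/north inputs:
  @0  [1,0]  acc 0  |  →0  ↓0
  @0  [2,0]  acc 0  |  →0  ↓0
  @1  [1,0]  acc 6  |  →3  ↓2
  @1  [2,0]  acc 0  |  →0  ↓0
  @2  [1,0]  acc 62  |  →7  ↓8
  @2  [2,0]  acc 12  |  →6  ↓2
  @3  [1,0]  acc 62  |  →0  ↓0
  @3  [2,0]  acc 52  |  →5  ↓8

PE[2][0].acc = 52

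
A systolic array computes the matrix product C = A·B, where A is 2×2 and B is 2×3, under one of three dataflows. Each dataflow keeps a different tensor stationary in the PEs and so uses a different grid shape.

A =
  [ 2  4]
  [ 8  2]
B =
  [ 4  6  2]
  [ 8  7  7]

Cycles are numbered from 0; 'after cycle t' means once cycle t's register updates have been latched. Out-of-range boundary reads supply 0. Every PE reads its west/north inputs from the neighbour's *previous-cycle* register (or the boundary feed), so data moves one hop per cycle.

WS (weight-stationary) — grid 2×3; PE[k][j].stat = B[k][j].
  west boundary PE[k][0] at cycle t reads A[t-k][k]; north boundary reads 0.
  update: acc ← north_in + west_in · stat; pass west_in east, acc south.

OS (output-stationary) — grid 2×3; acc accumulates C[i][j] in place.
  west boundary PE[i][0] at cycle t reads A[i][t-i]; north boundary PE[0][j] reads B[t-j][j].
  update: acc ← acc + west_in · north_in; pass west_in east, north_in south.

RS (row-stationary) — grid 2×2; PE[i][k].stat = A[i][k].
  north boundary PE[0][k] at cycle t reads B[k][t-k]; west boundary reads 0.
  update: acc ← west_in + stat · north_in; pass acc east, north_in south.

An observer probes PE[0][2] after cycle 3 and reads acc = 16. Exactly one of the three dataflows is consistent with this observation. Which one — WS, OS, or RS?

dataflow = WS

Under WS (2×3), PE[0][2]:
  step 0 · PE0,2: acc=0; fwd→0 fwd↓0
  step 1 · PE0,2: acc=0; fwd→0 fwd↓0
  step 2 · PE0,2: acc=4; fwd→2 fwd↓4
  step 3 · PE0,2: acc=16; fwd→8 fwd↓16
Under OS (2×3), PE[0][2]:
  step 0 · PE0,2: acc=0; fwd→0 fwd↓0
  step 1 · PE0,2: acc=0; fwd→0 fwd↓0
  step 2 · PE0,2: acc=4; fwd→2 fwd↓2
  step 3 · PE0,2: acc=32; fwd→4 fwd↓7
— RS: 2×2 array has no PE[0][2].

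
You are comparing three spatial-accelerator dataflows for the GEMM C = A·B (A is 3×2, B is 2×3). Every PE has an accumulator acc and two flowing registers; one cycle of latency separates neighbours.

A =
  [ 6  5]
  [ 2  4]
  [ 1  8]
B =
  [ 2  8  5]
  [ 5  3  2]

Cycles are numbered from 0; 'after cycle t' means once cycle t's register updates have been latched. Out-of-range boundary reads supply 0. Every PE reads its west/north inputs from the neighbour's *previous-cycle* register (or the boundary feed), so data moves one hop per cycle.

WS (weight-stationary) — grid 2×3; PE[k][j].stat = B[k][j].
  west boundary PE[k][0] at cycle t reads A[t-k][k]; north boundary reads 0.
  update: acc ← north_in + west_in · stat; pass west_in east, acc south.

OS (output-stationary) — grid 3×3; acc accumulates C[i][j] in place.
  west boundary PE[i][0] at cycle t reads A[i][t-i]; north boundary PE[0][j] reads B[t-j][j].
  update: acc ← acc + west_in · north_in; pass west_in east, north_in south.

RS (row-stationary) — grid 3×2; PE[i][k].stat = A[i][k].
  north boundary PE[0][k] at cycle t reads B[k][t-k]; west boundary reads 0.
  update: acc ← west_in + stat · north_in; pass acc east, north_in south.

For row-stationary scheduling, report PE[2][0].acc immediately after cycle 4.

Tracing RS — 3×2 array, target PE[2][0]:
  c0 r1c0: 0 / 0 / 0
  c0 r2c0: 0 / 0 / 0
  c1 r1c0: 4 / 4 / 2
  c1 r2c0: 0 / 0 / 0
  c2 r1c0: 16 / 16 / 8
  c2 r2c0: 2 / 2 / 2
  c3 r1c0: 10 / 10 / 5
  c3 r2c0: 8 / 8 / 8
  c4 r1c0: 0 / 0 / 0
  c4 r2c0: 5 / 5 / 5

PE[2][0].acc = 5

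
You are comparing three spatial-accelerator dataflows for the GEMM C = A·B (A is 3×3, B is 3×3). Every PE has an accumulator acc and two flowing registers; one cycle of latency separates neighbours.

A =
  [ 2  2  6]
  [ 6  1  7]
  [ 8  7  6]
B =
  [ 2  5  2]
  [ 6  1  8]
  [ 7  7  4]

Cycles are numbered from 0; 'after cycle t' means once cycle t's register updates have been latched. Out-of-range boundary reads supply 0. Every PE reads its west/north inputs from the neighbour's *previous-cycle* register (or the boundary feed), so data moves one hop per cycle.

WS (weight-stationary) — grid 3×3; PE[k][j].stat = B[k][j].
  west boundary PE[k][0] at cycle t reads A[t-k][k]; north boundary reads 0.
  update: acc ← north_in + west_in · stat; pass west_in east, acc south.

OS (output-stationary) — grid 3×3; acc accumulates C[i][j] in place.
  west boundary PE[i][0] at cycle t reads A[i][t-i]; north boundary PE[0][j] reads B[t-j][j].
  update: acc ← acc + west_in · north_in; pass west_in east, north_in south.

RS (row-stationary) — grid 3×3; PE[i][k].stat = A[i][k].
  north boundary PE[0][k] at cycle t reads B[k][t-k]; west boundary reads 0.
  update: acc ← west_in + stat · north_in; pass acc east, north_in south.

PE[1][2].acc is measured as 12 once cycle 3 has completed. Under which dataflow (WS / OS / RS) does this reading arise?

WS [3×3] PE[1][2] across cycles:
  [0] (1,2) acc=0 (h:0 v:0)
  [1] (1,2) acc=0 (h:0 v:0)
  [2] (1,2) acc=0 (h:0 v:0)
  [3] (1,2) acc=20 (h:2 v:20)
OS [3×3] PE[1][2] across cycles:
  [0] (1,2) acc=0 (h:0 v:0)
  [1] (1,2) acc=0 (h:0 v:0)
  [2] (1,2) acc=0 (h:0 v:0)
  [3] (1,2) acc=12 (h:6 v:2)
RS [3×3] PE[1][2] across cycles:
  [0] (1,2) acc=0 (h:0 v:0)
  [1] (1,2) acc=0 (h:0 v:0)
  [2] (1,2) acc=0 (h:0 v:0)
  [3] (1,2) acc=67 (h:67 v:7)

dataflow = OS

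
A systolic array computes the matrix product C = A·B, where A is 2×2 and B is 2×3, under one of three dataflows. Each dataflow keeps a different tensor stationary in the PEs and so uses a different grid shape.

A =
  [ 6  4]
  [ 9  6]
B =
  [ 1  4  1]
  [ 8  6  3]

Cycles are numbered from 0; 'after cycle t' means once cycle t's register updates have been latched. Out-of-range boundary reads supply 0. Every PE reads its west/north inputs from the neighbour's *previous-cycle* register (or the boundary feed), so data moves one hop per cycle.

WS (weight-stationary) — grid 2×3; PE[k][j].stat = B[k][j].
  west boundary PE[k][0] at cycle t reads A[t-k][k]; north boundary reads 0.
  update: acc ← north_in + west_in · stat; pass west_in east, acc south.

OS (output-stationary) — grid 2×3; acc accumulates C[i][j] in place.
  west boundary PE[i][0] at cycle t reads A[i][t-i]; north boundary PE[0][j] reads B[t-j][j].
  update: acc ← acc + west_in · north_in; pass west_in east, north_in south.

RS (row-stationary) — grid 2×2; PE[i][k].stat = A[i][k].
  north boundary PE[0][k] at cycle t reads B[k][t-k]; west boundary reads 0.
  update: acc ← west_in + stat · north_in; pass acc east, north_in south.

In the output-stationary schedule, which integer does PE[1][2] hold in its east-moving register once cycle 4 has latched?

register = 6

Tracing OS — 2×3 array, target PE[1][2]:
  [0] (0,2) acc=0 (h:0 v:0)
  [0] (1,1) acc=0 (h:0 v:0)
  [0] (1,2) acc=0 (h:0 v:0)
  [1] (0,2) acc=0 (h:0 v:0)
  [1] (1,1) acc=0 (h:0 v:0)
  [1] (1,2) acc=0 (h:0 v:0)
  [2] (0,2) acc=6 (h:6 v:1)
  [2] (1,1) acc=36 (h:9 v:4)
  [2] (1,2) acc=0 (h:0 v:0)
  [3] (0,2) acc=18 (h:4 v:3)
  [3] (1,1) acc=72 (h:6 v:6)
  [3] (1,2) acc=9 (h:9 v:1)
  [4] (0,2) acc=18 (h:0 v:0)
  [4] (1,1) acc=72 (h:0 v:0)
  [4] (1,2) acc=27 (h:6 v:3)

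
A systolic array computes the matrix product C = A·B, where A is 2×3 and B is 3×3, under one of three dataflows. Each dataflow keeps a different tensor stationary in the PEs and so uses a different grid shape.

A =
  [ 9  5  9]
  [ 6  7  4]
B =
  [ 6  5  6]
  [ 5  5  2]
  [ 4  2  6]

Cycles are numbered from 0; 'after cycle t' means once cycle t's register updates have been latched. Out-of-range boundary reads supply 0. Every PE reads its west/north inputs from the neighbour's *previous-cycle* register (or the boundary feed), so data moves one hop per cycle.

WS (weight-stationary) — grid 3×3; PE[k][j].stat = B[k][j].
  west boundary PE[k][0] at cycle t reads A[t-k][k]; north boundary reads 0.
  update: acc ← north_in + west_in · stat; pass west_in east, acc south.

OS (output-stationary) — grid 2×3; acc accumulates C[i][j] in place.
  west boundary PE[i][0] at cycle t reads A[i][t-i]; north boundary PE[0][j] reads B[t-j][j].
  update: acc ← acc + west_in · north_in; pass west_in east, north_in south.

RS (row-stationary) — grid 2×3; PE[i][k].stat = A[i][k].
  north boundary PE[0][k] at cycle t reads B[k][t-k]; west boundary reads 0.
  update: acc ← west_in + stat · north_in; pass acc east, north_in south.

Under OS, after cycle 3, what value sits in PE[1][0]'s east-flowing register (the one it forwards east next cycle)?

OS on a 2×3 grid — tracing PE[1][0] and its feeders:
  step 0 · PE0,0: acc=54; fwd→9 fwd↓6
  step 0 · PE1,0: acc=0; fwd→0 fwd↓0
  step 1 · PE0,0: acc=79; fwd→5 fwd↓5
  step 1 · PE1,0: acc=36; fwd→6 fwd↓6
  step 2 · PE0,0: acc=115; fwd→9 fwd↓4
  step 2 · PE1,0: acc=71; fwd→7 fwd↓5
  step 3 · PE0,0: acc=115; fwd→0 fwd↓0
  step 3 · PE1,0: acc=87; fwd→4 fwd↓4

register = 4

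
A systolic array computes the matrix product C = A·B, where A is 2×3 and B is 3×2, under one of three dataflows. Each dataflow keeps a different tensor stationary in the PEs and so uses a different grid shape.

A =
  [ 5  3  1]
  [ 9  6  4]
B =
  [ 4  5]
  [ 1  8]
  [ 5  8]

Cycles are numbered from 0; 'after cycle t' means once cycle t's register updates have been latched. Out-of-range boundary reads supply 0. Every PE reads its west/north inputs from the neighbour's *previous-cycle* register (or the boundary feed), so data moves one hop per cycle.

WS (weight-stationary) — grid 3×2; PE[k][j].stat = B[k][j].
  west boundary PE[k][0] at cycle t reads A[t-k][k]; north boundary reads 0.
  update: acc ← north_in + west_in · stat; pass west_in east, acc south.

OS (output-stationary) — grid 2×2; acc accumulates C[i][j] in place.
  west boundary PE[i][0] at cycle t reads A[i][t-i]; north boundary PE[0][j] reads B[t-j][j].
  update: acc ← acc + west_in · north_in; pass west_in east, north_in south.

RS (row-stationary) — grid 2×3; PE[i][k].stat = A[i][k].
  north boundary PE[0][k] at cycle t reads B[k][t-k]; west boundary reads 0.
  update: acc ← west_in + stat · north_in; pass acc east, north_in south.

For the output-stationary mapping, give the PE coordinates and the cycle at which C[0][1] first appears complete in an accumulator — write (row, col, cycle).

OS — PE[0][1] is where C[0][1] collects:
  step 0 · PE0,1: acc=0; fwd→0 fwd↓0
  step 1 · PE0,1: acc=25; fwd→5 fwd↓5
  step 2 · PE0,1: acc=49; fwd→3 fwd↓8
  step 3 · PE0,1: acc=57; fwd→1 fwd↓8

(row, col, cycle) = (0, 1, 3)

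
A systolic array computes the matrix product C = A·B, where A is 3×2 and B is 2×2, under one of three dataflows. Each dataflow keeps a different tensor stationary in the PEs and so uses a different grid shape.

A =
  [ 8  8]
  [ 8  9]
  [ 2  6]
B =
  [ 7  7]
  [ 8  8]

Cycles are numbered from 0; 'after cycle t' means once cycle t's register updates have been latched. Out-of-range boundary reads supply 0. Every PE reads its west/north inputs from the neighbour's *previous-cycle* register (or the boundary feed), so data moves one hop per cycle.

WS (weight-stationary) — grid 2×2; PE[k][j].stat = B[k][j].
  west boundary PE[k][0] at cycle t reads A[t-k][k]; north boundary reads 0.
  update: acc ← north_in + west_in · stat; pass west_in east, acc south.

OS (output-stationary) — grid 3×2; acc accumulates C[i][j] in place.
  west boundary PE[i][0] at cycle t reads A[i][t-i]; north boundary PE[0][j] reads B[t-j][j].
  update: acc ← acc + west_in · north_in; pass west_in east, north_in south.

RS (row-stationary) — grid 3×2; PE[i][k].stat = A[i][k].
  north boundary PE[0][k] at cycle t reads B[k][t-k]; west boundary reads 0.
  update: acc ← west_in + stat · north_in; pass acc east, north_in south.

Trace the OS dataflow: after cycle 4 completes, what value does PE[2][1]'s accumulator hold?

OS (3×2). Following PE[2][1] plus its west/north inputs:
  after 0 — PE[1][1] acc=0, pass-E 0, pass-S 0
  after 0 — PE[2][0] acc=0, pass-E 0, pass-S 0
  after 0 — PE[2][1] acc=0, pass-E 0, pass-S 0
  after 1 — PE[1][1] acc=0, pass-E 0, pass-S 0
  after 1 — PE[2][0] acc=0, pass-E 0, pass-S 0
  after 1 — PE[2][1] acc=0, pass-E 0, pass-S 0
  after 2 — PE[1][1] acc=56, pass-E 8, pass-S 7
  after 2 — PE[2][0] acc=14, pass-E 2, pass-S 7
  after 2 — PE[2][1] acc=0, pass-E 0, pass-S 0
  after 3 — PE[1][1] acc=128, pass-E 9, pass-S 8
  after 3 — PE[2][0] acc=62, pass-E 6, pass-S 8
  after 3 — PE[2][1] acc=14, pass-E 2, pass-S 7
  after 4 — PE[1][1] acc=128, pass-E 0, pass-S 0
  after 4 — PE[2][0] acc=62, pass-E 0, pass-S 0
  after 4 — PE[2][1] acc=62, pass-E 6, pass-S 8

PE[2][1].acc = 62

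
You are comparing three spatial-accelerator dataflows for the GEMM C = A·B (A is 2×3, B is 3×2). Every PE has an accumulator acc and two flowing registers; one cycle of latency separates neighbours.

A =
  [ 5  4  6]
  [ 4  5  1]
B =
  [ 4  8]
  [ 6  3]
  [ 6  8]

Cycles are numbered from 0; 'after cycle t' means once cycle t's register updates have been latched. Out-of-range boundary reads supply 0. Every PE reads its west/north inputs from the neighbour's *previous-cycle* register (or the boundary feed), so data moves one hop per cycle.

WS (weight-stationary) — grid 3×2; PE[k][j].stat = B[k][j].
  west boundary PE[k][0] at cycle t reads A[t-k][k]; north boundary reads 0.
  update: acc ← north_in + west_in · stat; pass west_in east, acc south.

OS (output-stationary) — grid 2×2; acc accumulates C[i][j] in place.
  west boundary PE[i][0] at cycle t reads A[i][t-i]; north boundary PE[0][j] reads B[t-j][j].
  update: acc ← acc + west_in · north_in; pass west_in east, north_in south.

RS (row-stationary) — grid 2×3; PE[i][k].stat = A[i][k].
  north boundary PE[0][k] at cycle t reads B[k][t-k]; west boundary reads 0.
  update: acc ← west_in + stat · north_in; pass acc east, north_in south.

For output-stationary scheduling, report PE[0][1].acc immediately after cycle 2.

PE[0][1].acc = 52

OS 2×2: PE[0][1] cycle-by-cycle (with neighbour feeds):
  @0  [0,0]  acc 20  |  →5  ↓4
  @0  [0,1]  acc 0  |  →0  ↓0
  @1  [0,0]  acc 44  |  →4  ↓6
  @1  [0,1]  acc 40  |  →5  ↓8
  @2  [0,0]  acc 80  |  →6  ↓6
  @2  [0,1]  acc 52  |  →4  ↓3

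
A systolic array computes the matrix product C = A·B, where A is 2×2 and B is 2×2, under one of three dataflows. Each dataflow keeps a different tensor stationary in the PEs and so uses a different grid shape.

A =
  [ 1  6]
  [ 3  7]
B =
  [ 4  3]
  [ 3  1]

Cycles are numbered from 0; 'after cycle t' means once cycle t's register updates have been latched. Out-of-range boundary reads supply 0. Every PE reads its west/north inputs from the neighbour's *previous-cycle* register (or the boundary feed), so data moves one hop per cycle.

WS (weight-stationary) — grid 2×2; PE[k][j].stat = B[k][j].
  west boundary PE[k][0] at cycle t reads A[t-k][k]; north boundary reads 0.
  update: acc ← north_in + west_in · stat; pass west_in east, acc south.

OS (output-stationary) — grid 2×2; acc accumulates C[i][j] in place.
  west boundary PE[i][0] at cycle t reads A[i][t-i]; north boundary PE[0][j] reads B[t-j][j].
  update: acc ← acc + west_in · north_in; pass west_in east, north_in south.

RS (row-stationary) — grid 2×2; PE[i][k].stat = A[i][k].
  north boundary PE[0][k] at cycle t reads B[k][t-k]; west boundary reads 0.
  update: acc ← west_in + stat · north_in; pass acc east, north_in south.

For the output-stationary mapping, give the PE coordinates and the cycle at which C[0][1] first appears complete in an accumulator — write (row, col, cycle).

(row, col, cycle) = (0, 1, 2)

OS: C[0][1] accumulates in PE[0][1]:
  @0  [0,1]  acc 0  |  →0  ↓0
  @1  [0,1]  acc 3  |  →1  ↓3
  @2  [0,1]  acc 9  |  →6  ↓1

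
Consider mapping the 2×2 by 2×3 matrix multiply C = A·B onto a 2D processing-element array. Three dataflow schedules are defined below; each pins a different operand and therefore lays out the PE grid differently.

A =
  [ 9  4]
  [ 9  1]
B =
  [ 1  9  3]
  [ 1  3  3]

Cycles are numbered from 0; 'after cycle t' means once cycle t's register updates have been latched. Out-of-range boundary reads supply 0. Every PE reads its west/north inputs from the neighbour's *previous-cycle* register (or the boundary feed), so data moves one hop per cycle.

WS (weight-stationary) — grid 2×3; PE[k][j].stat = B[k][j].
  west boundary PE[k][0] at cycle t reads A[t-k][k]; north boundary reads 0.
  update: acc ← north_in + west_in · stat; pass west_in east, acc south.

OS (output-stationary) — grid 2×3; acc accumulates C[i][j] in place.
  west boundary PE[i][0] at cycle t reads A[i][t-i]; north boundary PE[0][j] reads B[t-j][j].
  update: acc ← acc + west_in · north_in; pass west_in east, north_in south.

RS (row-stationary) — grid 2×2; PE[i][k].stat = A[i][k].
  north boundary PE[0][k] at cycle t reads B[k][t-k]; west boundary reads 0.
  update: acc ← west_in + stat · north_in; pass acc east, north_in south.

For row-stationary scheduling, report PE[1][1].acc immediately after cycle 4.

RS 2×2: PE[1][1] cycle-by-cycle (with neighbour feeds):
  cycle 0: PE[0][1] → acc 0, east 0, south 0
  cycle 0: PE[1][0] → acc 0, east 0, south 0
  cycle 0: PE[1][1] → acc 0, east 0, south 0
  cycle 1: PE[0][1] → acc 13, east 13, south 1
  cycle 1: PE[1][0] → acc 9, east 9, south 1
  cycle 1: PE[1][1] → acc 0, east 0, south 0
  cycle 2: PE[0][1] → acc 93, east 93, south 3
  cycle 2: PE[1][0] → acc 81, east 81, south 9
  cycle 2: PE[1][1] → acc 10, east 10, south 1
  cycle 3: PE[0][1] → acc 39, east 39, south 3
  cycle 3: PE[1][0] → acc 27, east 27, south 3
  cycle 3: PE[1][1] → acc 84, east 84, south 3
  cycle 4: PE[0][1] → acc 0, east 0, south 0
  cycle 4: PE[1][0] → acc 0, east 0, south 0
  cycle 4: PE[1][1] → acc 30, east 30, south 3

PE[1][1].acc = 30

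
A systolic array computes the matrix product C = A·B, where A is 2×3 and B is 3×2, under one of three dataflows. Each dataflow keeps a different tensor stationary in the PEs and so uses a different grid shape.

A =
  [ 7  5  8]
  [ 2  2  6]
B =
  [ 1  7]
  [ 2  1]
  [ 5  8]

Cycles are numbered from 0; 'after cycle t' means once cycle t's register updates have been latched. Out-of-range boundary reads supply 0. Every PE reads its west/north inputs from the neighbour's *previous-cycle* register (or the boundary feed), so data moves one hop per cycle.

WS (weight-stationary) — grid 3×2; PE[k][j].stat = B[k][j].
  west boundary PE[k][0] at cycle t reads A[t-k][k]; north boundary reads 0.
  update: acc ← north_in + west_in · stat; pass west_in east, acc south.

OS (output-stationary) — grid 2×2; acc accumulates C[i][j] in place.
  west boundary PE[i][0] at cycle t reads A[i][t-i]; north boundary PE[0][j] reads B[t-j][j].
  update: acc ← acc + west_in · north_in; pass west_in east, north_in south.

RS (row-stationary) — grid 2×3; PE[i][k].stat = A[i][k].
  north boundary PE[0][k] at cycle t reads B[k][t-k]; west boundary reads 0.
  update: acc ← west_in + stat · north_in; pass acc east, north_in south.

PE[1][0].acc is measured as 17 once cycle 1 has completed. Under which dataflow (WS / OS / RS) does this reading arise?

dataflow = WS

WS [3×2] PE[1][0] across cycles:
  0: (1,0).acc=0  regs=<0,0>
  1: (1,0).acc=17  regs=<5,17>
OS [2×2] PE[1][0] across cycles:
  0: (1,0).acc=0  regs=<0,0>
  1: (1,0).acc=2  regs=<2,1>
RS [2×3] PE[1][0] across cycles:
  0: (1,0).acc=0  regs=<0,0>
  1: (1,0).acc=2  regs=<2,1>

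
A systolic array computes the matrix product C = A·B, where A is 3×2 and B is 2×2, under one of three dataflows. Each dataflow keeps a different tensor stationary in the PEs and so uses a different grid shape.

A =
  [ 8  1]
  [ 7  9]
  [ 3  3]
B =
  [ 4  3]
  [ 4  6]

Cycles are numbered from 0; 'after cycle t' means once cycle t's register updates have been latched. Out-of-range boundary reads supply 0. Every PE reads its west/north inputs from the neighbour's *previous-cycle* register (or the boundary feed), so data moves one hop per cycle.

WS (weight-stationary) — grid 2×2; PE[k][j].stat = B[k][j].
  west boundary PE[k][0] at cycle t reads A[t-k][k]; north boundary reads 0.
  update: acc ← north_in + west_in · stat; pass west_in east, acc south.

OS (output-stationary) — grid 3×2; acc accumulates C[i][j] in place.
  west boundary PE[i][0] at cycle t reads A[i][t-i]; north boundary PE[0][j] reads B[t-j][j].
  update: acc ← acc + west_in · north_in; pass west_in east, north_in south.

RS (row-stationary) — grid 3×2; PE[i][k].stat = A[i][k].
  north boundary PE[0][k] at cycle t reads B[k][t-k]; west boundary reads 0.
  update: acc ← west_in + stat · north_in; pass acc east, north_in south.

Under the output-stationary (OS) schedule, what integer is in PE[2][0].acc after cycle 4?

PE[2][0].acc = 24

OS on a 3×2 grid — tracing PE[2][0] and its feeders:
  t=0 PE[1][0]: acc=0 h=0 v=0
  t=0 PE[2][0]: acc=0 h=0 v=0
  t=1 PE[1][0]: acc=28 h=7 v=4
  t=1 PE[2][0]: acc=0 h=0 v=0
  t=2 PE[1][0]: acc=64 h=9 v=4
  t=2 PE[2][0]: acc=12 h=3 v=4
  t=3 PE[1][0]: acc=64 h=0 v=0
  t=3 PE[2][0]: acc=24 h=3 v=4
  t=4 PE[1][0]: acc=64 h=0 v=0
  t=4 PE[2][0]: acc=24 h=0 v=0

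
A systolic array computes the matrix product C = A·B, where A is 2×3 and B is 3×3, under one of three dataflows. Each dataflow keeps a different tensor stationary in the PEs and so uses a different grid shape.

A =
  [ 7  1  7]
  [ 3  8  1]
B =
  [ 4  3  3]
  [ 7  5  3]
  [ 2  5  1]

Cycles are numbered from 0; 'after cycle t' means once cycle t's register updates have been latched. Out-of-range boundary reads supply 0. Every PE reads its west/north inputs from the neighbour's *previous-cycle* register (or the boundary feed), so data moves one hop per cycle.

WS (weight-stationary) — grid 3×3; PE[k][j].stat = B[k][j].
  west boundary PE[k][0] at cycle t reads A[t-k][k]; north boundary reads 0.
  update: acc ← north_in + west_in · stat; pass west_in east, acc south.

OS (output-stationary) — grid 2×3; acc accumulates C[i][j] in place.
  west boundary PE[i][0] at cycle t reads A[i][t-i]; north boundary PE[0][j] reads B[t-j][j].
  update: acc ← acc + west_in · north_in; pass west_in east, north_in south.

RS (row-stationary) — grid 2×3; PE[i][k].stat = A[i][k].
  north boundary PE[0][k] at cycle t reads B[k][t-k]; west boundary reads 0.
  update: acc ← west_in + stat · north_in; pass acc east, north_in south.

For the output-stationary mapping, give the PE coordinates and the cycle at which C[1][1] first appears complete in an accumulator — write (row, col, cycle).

Under OS, C[1][1] lands at PE[1][1]:
  cycle 0: PE[1][1] → acc 0, east 0, south 0
  cycle 1: PE[1][1] → acc 0, east 0, south 0
  cycle 2: PE[1][1] → acc 9, east 3, south 3
  cycle 3: PE[1][1] → acc 49, east 8, south 5
  cycle 4: PE[1][1] → acc 54, east 1, south 5

(row, col, cycle) = (1, 1, 4)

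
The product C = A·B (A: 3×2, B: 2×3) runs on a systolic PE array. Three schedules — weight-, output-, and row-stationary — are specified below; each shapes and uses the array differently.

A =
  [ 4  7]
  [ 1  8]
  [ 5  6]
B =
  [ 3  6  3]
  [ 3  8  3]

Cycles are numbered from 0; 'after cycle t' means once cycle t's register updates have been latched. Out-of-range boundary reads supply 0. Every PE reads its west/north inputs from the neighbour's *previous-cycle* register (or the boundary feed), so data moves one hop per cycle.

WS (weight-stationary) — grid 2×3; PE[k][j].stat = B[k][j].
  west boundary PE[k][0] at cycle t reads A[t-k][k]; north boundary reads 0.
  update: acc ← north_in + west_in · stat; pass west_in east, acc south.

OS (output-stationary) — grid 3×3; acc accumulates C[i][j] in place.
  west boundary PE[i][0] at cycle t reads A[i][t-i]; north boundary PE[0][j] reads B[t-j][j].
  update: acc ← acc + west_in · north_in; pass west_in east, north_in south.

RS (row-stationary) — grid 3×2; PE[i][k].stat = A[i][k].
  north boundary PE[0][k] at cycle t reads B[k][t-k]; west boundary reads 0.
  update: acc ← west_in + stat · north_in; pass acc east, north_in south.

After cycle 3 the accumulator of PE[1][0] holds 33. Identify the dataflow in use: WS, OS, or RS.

WS [2×3] PE[1][0] across cycles:
  @0  [1,0]  acc 0  |  →0  ↓0
  @1  [1,0]  acc 33  |  →7  ↓33
  @2  [1,0]  acc 27  |  →8  ↓27
  @3  [1,0]  acc 33  |  →6  ↓33
OS [3×3] PE[1][0] across cycles:
  @0  [1,0]  acc 0  |  →0  ↓0
  @1  [1,0]  acc 3  |  →1  ↓3
  @2  [1,0]  acc 27  |  →8  ↓3
  @3  [1,0]  acc 27  |  →0  ↓0
RS [3×2] PE[1][0] across cycles:
  @0  [1,0]  acc 0  |  →0  ↓0
  @1  [1,0]  acc 3  |  →3  ↓3
  @2  [1,0]  acc 6  |  →6  ↓6
  @3  [1,0]  acc 3  |  →3  ↓3

dataflow = WS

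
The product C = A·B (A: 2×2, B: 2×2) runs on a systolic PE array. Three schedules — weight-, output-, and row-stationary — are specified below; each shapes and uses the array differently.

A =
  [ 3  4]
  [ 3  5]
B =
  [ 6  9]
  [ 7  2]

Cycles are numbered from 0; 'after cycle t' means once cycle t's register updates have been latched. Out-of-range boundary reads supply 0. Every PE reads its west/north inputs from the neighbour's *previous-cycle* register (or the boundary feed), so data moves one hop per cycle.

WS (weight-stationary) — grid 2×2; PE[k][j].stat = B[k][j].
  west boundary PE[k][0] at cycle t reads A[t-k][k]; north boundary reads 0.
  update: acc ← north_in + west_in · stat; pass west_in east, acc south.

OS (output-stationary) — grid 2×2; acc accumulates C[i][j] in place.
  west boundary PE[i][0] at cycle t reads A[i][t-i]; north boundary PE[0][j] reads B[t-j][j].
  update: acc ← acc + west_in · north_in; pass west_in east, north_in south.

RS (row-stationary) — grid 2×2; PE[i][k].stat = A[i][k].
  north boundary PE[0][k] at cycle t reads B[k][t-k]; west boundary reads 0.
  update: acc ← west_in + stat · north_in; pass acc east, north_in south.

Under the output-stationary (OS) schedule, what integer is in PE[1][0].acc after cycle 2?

OS (2×2). Following PE[1][0] plus its west/north inputs:
  step 0 · PE0,0: acc=18; fwd→3 fwd↓6
  step 0 · PE1,0: acc=0; fwd→0 fwd↓0
  step 1 · PE0,0: acc=46; fwd→4 fwd↓7
  step 1 · PE1,0: acc=18; fwd→3 fwd↓6
  step 2 · PE0,0: acc=46; fwd→0 fwd↓0
  step 2 · PE1,0: acc=53; fwd→5 fwd↓7

PE[1][0].acc = 53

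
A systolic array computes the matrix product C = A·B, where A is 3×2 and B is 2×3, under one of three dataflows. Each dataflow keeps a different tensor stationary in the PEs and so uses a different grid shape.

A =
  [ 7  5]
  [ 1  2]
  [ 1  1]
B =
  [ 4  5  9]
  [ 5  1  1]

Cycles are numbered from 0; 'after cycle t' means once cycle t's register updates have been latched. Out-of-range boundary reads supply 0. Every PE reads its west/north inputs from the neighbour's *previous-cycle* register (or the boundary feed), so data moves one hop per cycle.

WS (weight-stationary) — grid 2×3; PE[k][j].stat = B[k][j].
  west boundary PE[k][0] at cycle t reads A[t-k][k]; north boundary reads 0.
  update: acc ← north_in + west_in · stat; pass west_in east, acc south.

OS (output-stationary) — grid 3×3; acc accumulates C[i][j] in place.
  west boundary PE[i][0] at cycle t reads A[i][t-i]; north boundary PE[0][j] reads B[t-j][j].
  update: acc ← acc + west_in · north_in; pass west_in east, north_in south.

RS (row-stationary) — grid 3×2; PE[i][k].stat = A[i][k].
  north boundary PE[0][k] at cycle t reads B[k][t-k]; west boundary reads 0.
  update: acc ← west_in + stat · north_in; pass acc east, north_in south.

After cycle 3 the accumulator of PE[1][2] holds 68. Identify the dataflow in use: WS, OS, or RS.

dataflow = WS

WS (2×3 grid), PE[1][2]:
  @0  [1,2]  acc 0  |  →0  ↓0
  @1  [1,2]  acc 0  |  →0  ↓0
  @2  [1,2]  acc 0  |  →0  ↓0
  @3  [1,2]  acc 68  |  →5  ↓68
OS (3×3 grid), PE[1][2]:
  @0  [1,2]  acc 0  |  →0  ↓0
  @1  [1,2]  acc 0  |  →0  ↓0
  @2  [1,2]  acc 0  |  →0  ↓0
  @3  [1,2]  acc 9  |  →1  ↓9
RS (3×2): PE[1][2] does not exist.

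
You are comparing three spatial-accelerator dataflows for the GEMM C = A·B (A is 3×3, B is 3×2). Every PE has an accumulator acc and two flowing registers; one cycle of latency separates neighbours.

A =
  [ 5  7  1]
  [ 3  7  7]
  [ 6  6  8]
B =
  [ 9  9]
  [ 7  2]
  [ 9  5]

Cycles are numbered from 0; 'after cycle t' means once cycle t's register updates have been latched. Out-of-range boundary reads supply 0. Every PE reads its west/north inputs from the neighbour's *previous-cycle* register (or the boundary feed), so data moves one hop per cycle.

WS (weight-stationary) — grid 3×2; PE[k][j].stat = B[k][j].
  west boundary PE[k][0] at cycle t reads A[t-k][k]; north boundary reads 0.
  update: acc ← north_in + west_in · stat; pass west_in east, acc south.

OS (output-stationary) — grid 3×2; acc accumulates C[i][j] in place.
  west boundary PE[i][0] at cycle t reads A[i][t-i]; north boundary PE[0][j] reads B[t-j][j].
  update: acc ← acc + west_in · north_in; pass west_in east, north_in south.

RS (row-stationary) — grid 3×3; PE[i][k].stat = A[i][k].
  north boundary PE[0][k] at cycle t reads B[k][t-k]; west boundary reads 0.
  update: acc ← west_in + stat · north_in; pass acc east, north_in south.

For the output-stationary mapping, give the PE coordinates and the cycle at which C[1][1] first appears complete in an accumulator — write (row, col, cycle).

OS — PE[1][1] is where C[1][1] collects:
  cycle 0: PE[1][1] → acc 0, east 0, south 0
  cycle 1: PE[1][1] → acc 0, east 0, south 0
  cycle 2: PE[1][1] → acc 27, east 3, south 9
  cycle 3: PE[1][1] → acc 41, east 7, south 2
  cycle 4: PE[1][1] → acc 76, east 7, south 5

(row, col, cycle) = (1, 1, 4)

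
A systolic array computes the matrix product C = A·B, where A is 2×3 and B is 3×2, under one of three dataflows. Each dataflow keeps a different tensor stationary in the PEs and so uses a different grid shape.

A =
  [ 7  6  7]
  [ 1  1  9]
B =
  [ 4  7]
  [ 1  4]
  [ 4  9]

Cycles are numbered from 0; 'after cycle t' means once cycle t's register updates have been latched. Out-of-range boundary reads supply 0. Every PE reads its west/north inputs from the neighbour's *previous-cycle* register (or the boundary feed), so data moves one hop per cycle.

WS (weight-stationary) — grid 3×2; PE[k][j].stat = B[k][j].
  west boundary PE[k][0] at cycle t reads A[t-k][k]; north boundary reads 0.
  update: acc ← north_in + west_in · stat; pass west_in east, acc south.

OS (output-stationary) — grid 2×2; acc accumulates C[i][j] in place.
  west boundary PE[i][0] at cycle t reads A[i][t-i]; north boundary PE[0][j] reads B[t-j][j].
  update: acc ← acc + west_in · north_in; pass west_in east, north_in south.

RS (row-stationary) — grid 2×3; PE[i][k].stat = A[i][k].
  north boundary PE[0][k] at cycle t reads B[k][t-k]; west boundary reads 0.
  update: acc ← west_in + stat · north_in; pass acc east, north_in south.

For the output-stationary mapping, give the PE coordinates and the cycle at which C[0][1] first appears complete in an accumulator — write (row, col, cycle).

OS: C[0][1] accumulates in PE[0][1]:
  c0 r0c1: 0 / 0 / 0
  c1 r0c1: 49 / 7 / 7
  c2 r0c1: 73 / 6 / 4
  c3 r0c1: 136 / 7 / 9

(row, col, cycle) = (0, 1, 3)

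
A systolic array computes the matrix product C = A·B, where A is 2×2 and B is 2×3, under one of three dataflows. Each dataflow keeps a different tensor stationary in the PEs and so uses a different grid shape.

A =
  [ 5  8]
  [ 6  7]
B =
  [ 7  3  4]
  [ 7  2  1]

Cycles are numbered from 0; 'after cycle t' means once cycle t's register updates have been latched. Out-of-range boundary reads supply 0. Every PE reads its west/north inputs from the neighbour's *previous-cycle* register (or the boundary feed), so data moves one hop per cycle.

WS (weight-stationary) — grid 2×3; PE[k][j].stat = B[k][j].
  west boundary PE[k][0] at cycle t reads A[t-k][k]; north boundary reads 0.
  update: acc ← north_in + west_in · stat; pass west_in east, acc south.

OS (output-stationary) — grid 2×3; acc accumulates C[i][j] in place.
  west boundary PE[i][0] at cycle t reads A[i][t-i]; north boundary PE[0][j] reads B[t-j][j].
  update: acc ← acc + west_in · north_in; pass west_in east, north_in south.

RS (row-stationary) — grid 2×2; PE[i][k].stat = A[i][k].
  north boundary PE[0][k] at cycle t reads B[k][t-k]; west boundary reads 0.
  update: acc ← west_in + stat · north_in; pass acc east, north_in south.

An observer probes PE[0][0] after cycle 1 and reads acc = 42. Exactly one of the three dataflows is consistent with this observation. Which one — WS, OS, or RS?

dataflow = WS

WS (2×3 grid), PE[0][0]:
  c0 r0c0: 35 / 5 / 35
  c1 r0c0: 42 / 6 / 42
OS (2×3 grid), PE[0][0]:
  c0 r0c0: 35 / 5 / 7
  c1 r0c0: 91 / 8 / 7
RS (2×2 grid), PE[0][0]:
  c0 r0c0: 35 / 35 / 7
  c1 r0c0: 15 / 15 / 3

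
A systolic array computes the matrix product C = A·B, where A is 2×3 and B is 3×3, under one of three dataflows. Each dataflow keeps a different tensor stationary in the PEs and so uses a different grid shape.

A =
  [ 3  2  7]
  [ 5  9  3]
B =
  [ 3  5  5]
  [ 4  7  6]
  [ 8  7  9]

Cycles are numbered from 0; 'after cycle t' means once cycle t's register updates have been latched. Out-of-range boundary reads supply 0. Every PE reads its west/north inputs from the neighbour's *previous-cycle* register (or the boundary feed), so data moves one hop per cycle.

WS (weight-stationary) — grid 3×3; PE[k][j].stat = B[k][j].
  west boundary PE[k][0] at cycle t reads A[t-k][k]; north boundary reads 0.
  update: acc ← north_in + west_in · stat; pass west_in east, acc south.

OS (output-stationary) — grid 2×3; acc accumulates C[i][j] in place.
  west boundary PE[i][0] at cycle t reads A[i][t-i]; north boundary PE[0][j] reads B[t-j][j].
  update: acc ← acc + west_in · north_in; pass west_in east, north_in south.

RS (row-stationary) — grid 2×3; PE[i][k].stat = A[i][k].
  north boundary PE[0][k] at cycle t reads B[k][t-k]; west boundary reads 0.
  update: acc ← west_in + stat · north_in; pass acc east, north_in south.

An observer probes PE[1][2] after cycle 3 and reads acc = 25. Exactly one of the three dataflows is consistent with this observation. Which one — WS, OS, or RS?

dataflow = OS

WS (3×3 grid), PE[1][2]:
  step 0 · PE1,2: acc=0; fwd→0 fwd↓0
  step 1 · PE1,2: acc=0; fwd→0 fwd↓0
  step 2 · PE1,2: acc=0; fwd→0 fwd↓0
  step 3 · PE1,2: acc=27; fwd→2 fwd↓27
OS (2×3 grid), PE[1][2]:
  step 0 · PE1,2: acc=0; fwd→0 fwd↓0
  step 1 · PE1,2: acc=0; fwd→0 fwd↓0
  step 2 · PE1,2: acc=0; fwd→0 fwd↓0
  step 3 · PE1,2: acc=25; fwd→5 fwd↓5
RS (2×3 grid), PE[1][2]:
  step 0 · PE1,2: acc=0; fwd→0 fwd↓0
  step 1 · PE1,2: acc=0; fwd→0 fwd↓0
  step 2 · PE1,2: acc=0; fwd→0 fwd↓0
  step 3 · PE1,2: acc=75; fwd→75 fwd↓8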